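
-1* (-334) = 334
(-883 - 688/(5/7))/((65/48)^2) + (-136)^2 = 369459776/21125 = 17489.22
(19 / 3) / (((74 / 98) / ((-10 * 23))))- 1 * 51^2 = -502841 / 111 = -4530.10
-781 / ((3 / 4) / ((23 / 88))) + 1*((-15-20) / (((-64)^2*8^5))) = -109588775017 / 402653184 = -272.17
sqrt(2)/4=0.35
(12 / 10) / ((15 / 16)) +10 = 282 / 25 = 11.28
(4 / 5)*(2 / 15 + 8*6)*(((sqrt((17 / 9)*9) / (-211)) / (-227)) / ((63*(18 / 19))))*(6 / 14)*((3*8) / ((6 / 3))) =109744*sqrt(17) / 1584193275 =0.00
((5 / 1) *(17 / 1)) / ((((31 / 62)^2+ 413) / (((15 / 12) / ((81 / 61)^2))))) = 1581425 / 10845333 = 0.15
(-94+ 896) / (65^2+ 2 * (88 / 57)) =0.19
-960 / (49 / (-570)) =547200 / 49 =11167.35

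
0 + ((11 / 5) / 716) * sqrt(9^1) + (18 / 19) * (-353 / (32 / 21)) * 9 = -537402927 / 272080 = -1975.17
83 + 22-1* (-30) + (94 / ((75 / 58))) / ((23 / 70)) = 122903 / 345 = 356.24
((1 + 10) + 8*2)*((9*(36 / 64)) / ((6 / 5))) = 3645 / 32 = 113.91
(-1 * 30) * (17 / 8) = -255 / 4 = -63.75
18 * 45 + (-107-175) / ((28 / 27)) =7533 / 14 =538.07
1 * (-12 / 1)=-12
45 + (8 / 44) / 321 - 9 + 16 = 183614 / 3531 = 52.00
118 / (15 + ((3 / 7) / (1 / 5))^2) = 2891 / 480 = 6.02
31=31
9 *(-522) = -4698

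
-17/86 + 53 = 4541/86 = 52.80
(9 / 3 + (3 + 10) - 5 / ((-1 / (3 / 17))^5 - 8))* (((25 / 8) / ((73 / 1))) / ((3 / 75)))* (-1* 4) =-14218769375 / 207582946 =-68.50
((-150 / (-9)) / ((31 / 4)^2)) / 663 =800 / 1911429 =0.00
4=4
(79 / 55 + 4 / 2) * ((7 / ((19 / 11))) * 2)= 2646 / 95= 27.85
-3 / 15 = -1 / 5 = -0.20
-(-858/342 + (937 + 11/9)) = -160007/171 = -935.71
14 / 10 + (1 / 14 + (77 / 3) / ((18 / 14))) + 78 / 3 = 89651 / 1890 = 47.43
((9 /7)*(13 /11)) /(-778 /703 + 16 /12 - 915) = -246753 /148552789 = -0.00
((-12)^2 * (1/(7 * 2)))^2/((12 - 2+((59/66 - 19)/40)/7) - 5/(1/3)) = -2737152/131033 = -20.89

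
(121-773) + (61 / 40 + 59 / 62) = -805409 / 1240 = -649.52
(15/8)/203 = 15/1624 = 0.01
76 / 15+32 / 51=484 / 85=5.69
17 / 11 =1.55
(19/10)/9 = 0.21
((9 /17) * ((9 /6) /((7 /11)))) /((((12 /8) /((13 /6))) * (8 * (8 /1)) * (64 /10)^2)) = 10725 /15597568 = 0.00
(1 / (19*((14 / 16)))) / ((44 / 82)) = 164 / 1463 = 0.11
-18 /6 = -3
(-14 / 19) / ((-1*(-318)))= -7 / 3021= -0.00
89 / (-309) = -89 / 309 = -0.29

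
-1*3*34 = -102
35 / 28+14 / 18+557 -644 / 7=16813 / 36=467.03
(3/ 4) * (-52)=-39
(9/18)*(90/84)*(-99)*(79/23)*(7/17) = -117315/1564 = -75.01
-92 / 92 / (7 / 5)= -5 / 7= -0.71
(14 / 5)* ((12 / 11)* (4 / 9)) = 224 / 165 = 1.36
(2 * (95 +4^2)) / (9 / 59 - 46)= -13098 / 2705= -4.84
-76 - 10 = -86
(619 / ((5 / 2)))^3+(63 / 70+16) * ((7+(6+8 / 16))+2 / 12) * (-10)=5691373691 / 375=15176996.51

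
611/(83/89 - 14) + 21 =-29956/1163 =-25.76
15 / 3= 5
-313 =-313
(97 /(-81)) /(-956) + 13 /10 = 503819 /387180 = 1.30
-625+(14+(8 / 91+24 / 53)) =-2944245 / 4823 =-610.46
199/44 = 4.52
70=70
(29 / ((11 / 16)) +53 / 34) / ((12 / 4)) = 14.58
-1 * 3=-3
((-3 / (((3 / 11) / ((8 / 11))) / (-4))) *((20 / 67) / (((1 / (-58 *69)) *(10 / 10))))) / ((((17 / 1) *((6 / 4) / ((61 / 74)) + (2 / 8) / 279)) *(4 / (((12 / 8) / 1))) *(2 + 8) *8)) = -817320456 / 141164243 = -5.79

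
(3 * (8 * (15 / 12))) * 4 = 120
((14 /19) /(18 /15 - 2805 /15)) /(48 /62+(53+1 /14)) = -30380 /412486219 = -0.00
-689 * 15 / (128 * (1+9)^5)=-2067 / 2560000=-0.00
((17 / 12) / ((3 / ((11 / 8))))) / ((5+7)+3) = 187 / 4320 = 0.04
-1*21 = -21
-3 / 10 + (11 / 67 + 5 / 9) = 2531 / 6030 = 0.42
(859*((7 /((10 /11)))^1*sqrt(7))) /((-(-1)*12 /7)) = 463001*sqrt(7) /120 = 10208.21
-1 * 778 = -778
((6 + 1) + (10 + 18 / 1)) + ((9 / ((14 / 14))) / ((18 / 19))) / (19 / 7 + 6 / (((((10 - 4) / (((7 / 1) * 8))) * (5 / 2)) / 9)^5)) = 393453799981795 / 11241537130462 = 35.00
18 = 18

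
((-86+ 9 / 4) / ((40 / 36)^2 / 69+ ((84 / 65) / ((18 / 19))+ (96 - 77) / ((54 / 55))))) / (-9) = 13522275 / 30129182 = 0.45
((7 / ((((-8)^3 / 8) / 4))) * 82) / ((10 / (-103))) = 29561 / 80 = 369.51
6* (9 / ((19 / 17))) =918 / 19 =48.32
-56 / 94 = -28 / 47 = -0.60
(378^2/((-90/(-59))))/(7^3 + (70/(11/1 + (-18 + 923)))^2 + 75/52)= 319284196686/1174108345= 271.94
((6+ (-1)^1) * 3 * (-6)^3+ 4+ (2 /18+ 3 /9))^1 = -29120 /9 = -3235.56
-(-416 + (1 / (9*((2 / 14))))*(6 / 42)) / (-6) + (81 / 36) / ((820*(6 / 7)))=-12276473 / 177120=-69.31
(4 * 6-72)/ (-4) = 12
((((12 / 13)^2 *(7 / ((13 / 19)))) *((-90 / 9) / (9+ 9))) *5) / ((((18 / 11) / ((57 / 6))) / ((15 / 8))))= -3474625 / 13182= -263.59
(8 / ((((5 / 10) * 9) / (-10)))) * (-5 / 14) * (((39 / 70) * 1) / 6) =260 / 441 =0.59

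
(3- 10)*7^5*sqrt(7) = -117649*sqrt(7) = -311270.00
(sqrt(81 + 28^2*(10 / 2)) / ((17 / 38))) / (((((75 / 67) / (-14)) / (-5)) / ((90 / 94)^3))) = 216537300*sqrt(4001) / 1764991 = 7760.23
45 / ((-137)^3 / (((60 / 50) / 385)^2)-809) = -1620 / 9528469989749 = -0.00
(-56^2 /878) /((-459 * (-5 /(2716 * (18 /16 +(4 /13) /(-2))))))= -53765936 /13097565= -4.11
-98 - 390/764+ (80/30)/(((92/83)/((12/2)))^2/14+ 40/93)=-102645212357/1111535578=-92.35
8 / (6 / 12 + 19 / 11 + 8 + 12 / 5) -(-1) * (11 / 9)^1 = 7733 / 4167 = 1.86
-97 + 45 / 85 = -1640 / 17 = -96.47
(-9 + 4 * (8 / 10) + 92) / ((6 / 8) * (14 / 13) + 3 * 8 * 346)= 11206 / 1079625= 0.01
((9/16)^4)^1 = 6561/65536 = 0.10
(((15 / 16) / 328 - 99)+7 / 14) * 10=-2584565 / 2624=-984.97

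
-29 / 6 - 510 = -3089 / 6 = -514.83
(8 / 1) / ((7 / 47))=376 / 7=53.71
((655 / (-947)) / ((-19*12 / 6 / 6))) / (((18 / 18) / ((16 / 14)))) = 15720 / 125951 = 0.12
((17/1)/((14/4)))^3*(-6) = -235824/343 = -687.53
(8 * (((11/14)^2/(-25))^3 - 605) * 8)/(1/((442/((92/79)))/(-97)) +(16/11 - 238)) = 13669595884831518489/83599541134375000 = 163.51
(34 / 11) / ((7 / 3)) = 102 / 77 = 1.32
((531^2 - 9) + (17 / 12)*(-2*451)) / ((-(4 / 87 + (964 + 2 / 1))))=-48837305 / 168092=-290.54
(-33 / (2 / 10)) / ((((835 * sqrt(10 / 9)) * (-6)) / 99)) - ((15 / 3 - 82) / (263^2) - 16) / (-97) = -1106781 / 6709393+ 3267 * sqrt(10) / 3340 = 2.93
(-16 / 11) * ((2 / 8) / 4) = -1 / 11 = -0.09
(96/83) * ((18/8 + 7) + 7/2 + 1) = 1320/83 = 15.90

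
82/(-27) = -82/27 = -3.04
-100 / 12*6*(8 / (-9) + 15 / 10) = -275 / 9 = -30.56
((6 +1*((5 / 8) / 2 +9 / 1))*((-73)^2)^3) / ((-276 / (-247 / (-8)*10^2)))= -228949767596970875 / 8832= -25922754483352.68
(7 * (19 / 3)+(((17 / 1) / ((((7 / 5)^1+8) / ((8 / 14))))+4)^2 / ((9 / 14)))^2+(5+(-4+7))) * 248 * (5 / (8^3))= 178509426185375 / 45908038848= 3888.41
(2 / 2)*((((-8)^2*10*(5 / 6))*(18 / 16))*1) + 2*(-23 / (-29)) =17446 / 29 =601.59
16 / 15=1.07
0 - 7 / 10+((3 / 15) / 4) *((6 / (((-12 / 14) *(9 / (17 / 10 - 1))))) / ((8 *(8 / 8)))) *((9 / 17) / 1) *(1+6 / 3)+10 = 252813 / 27200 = 9.29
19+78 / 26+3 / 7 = 157 / 7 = 22.43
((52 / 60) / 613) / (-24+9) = -13 / 137925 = -0.00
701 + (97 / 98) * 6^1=34640 / 49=706.94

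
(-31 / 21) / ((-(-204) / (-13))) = 403 / 4284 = 0.09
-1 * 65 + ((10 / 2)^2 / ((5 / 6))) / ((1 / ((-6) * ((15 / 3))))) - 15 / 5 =-968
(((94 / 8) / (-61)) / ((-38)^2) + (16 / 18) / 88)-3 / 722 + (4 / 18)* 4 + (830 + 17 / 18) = 831.84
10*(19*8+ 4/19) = 28920/19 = 1522.11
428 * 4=1712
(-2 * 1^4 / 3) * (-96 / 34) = 32 / 17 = 1.88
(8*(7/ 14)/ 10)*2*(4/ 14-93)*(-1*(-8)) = -20768/ 35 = -593.37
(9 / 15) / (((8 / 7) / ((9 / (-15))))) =-63 / 200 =-0.32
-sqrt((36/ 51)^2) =-12/ 17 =-0.71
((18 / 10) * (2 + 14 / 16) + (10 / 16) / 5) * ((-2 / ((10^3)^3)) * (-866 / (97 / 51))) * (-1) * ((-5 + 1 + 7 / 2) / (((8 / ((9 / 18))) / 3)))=0.00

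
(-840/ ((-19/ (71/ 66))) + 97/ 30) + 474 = 3290453/ 6270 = 524.79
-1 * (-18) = 18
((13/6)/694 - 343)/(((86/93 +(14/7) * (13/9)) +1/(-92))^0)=-343.00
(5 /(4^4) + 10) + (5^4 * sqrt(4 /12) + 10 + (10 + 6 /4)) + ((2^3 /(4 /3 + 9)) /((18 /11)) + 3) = 833105 /23808 + 625 * sqrt(3) /3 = 395.84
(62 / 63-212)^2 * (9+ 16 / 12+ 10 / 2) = 8129600056 / 11907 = 682758.05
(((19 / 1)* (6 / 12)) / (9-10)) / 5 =-19 / 10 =-1.90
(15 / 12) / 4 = 5 / 16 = 0.31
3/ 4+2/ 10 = 19/ 20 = 0.95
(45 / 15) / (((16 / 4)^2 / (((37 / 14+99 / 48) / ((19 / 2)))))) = 1581 / 17024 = 0.09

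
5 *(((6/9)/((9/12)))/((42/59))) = 1180/189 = 6.24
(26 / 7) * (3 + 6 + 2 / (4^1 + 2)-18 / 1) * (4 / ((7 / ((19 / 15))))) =-51376 / 2205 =-23.30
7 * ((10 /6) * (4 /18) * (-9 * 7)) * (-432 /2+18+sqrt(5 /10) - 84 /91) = 422380 /13 - 245 * sqrt(2) /3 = 32375.28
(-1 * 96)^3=-884736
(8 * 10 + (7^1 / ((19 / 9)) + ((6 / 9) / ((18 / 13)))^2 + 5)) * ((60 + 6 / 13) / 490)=160667963 / 14705145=10.93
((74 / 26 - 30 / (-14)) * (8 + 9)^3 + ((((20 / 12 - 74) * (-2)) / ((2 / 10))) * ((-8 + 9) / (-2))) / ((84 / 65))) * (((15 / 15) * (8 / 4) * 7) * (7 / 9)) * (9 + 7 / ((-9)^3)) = 1820926424933 / 767637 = 2372119.15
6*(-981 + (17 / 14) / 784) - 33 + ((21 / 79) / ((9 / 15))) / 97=-248920263043 / 42054544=-5918.99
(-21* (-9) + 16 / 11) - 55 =1490 / 11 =135.45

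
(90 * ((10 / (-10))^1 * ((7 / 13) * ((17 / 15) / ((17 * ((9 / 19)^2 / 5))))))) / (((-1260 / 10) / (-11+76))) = 9025 / 243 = 37.14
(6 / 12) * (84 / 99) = 14 / 33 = 0.42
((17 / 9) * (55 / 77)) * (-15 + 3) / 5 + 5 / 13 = -779 / 273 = -2.85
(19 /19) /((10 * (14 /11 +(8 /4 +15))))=11 /2010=0.01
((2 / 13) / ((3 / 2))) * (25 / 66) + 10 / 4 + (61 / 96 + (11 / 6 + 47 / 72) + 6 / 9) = 260573 / 41184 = 6.33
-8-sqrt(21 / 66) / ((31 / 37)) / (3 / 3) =-8-37 * sqrt(154) / 682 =-8.67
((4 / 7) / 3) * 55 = 220 / 21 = 10.48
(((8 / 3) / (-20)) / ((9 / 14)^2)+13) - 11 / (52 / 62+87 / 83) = 8078684 / 1179765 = 6.85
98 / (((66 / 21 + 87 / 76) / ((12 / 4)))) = 156408 / 2281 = 68.57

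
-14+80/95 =-250/19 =-13.16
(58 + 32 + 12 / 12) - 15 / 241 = 21916 / 241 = 90.94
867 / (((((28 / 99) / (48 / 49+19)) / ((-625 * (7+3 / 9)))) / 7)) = -192569911875 / 98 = -1964999100.77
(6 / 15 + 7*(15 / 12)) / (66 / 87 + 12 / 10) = 5307 / 1136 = 4.67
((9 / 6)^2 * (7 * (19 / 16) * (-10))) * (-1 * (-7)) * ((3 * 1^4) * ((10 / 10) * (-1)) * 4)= 125685 / 8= 15710.62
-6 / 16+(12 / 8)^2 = 15 / 8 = 1.88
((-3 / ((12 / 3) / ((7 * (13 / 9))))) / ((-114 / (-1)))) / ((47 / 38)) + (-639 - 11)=-1099891 / 1692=-650.05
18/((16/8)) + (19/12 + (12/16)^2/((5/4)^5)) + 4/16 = 206581/18750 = 11.02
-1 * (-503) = 503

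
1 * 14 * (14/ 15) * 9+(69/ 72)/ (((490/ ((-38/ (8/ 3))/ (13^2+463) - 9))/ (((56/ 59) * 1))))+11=268498287/ 2088128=128.58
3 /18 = 1 /6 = 0.17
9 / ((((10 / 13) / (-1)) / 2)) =-117 / 5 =-23.40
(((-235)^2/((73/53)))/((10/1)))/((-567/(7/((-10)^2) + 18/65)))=-52801727/21523320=-2.45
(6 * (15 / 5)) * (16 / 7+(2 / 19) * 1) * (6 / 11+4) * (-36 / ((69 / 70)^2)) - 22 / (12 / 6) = -802576171 / 110561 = -7259.13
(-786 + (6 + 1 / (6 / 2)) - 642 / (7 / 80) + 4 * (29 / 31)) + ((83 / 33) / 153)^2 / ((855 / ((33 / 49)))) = -8139650997331046 / 1003276616265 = -8113.07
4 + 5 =9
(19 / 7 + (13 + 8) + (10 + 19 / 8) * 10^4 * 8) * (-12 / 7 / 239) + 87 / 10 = -830601063 / 117110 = -7092.49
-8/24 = -1/3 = -0.33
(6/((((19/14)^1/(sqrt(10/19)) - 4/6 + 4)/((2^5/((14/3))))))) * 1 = 2419200/134269 - 98496 * sqrt(190)/134269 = 7.91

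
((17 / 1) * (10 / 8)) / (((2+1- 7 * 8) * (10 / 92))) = -391 / 106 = -3.69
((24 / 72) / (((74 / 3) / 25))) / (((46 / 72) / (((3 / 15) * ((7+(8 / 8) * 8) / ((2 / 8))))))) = 5400 / 851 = 6.35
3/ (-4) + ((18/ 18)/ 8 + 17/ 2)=63/ 8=7.88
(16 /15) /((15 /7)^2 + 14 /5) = 784 /5433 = 0.14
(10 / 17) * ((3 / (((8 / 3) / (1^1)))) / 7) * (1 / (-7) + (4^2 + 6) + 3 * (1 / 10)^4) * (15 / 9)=4590063 / 1332800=3.44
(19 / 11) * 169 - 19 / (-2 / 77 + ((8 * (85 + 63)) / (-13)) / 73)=306.83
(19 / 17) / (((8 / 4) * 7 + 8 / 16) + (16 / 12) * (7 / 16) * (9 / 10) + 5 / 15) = 120 / 1649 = 0.07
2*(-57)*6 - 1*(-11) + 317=-356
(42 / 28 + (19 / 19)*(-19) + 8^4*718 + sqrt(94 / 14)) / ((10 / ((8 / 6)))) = 2*sqrt(329) / 105 + 1960607 / 5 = 392121.75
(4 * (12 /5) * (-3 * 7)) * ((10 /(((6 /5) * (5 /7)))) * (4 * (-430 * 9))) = 36408960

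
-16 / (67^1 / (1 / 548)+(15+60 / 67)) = -1072 / 2461037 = -0.00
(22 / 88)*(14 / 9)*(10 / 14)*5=25 / 18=1.39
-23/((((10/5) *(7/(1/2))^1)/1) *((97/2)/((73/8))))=-1679/10864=-0.15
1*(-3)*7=-21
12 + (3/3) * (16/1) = 28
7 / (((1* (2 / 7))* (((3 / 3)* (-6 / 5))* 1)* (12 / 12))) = -245 / 12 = -20.42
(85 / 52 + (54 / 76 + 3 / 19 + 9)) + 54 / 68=206543 / 16796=12.30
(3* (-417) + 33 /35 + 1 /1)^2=1911176089 /1225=1560143.75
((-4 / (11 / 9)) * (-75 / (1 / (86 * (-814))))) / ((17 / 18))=-309290400 / 17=-18193552.94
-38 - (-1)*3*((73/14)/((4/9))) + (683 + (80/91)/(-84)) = 10398683/15288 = 680.19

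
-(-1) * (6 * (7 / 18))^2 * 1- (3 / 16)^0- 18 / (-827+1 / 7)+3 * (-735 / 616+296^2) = 262848.89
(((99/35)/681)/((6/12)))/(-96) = -11/127120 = -0.00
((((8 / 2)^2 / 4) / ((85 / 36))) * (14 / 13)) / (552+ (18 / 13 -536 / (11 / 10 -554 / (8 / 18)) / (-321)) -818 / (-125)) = 1937363400 / 594585705563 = 0.00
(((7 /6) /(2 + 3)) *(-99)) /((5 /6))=-27.72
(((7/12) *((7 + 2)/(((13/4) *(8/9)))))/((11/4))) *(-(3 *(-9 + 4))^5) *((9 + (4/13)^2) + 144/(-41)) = 2801426.28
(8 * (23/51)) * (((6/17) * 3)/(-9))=-0.42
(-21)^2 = 441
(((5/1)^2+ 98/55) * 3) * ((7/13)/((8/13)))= 30933/440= 70.30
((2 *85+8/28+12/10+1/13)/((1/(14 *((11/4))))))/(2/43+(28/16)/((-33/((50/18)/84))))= 263186096184/1783405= 147575.06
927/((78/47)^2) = 227527/676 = 336.58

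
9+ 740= 749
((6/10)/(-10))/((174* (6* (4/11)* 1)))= -11/69600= -0.00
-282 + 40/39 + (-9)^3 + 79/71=-2793538/2769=-1008.86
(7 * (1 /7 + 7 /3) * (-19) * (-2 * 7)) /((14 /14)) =13832 /3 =4610.67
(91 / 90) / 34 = 91 / 3060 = 0.03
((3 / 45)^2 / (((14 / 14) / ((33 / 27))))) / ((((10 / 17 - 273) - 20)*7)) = -187 / 70463925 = -0.00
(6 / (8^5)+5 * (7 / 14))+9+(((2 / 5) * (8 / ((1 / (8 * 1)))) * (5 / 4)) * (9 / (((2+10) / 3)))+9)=1515523 / 16384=92.50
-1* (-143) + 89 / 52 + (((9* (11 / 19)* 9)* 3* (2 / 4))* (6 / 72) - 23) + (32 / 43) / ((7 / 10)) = 76509905 / 594776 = 128.64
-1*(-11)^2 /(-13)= 121 /13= 9.31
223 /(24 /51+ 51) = 4.33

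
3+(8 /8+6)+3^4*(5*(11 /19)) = 4645 /19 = 244.47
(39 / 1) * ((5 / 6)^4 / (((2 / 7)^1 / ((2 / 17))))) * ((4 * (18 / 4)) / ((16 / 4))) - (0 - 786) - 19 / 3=814.52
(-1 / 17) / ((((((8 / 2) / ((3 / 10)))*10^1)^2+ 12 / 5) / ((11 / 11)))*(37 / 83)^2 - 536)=-310005 / 15796147924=-0.00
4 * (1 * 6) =24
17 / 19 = 0.89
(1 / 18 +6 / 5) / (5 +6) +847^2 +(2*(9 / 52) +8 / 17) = 78481059389 / 109395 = 717409.93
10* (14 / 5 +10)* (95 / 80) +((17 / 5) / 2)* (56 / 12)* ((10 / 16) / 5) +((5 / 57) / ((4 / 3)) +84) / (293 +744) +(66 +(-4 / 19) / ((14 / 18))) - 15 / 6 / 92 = 20819818883 / 95165490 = 218.77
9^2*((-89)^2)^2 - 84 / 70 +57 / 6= 50821215293 / 10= 5082121529.30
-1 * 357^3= -45499293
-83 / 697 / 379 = -83 / 264163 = -0.00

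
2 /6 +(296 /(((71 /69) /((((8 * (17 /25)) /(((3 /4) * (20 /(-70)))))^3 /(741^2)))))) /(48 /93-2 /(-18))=-203029588038971 /15228418359375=-13.33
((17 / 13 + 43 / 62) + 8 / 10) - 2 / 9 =93541 / 36270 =2.58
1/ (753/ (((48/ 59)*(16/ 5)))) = 256/ 74045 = 0.00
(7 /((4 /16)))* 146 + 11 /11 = 4089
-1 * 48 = -48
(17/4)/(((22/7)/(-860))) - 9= -25783/22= -1171.95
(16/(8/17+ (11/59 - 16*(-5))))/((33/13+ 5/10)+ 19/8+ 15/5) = 128384/5445125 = 0.02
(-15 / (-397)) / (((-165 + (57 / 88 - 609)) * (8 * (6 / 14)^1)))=-77 / 5403567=-0.00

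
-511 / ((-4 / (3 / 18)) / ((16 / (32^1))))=511 / 48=10.65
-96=-96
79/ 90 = 0.88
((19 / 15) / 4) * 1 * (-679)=-12901 / 60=-215.02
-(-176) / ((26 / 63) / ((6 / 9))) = 3696 / 13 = 284.31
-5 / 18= -0.28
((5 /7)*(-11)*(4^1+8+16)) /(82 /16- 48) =1760 /343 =5.13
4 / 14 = 2 / 7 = 0.29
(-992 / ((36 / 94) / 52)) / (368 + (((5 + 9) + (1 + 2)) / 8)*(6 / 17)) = -4848896 / 13275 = -365.27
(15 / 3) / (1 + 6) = 5 / 7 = 0.71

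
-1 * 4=-4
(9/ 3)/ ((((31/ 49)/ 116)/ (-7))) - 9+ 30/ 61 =-7297293/ 1891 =-3858.96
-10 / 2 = -5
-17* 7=-119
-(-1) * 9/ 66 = 3/ 22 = 0.14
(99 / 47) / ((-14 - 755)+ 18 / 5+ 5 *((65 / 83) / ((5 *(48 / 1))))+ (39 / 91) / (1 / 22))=-13804560 / 4954287907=-0.00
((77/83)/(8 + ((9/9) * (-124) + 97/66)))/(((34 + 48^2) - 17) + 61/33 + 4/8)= -335412/96205683377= -0.00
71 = 71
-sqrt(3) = -1.73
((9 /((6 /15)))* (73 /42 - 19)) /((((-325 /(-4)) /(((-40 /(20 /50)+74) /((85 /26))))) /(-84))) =-54288 /17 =-3193.41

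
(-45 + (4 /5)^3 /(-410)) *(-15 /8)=3459471 /41000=84.38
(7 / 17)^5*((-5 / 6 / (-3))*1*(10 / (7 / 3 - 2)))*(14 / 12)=2941225 / 25557426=0.12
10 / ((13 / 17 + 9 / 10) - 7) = -1700 / 907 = -1.87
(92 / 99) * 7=644 / 99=6.51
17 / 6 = 2.83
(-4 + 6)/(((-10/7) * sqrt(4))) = -7/10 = -0.70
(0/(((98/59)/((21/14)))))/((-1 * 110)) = 0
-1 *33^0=-1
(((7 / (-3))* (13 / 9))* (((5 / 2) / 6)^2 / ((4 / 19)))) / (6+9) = -8645 / 46656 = -0.19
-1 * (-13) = 13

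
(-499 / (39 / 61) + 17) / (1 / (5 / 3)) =-148880 / 117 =-1272.48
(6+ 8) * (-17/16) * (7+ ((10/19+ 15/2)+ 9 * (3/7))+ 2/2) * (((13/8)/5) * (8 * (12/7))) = -3506607/2660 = -1318.27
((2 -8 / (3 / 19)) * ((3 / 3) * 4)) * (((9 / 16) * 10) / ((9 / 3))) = -365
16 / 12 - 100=-296 / 3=-98.67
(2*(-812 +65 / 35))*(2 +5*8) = -68052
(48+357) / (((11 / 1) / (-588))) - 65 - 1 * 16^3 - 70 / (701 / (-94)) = -198949231 / 7711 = -25800.70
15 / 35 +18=129 / 7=18.43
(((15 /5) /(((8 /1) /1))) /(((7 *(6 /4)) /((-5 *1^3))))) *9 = -45 /28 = -1.61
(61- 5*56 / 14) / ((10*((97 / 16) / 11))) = 3608 / 485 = 7.44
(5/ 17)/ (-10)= -1/ 34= -0.03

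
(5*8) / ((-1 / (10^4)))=-400000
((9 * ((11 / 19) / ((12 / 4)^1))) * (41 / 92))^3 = 2476813977 / 5341020992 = 0.46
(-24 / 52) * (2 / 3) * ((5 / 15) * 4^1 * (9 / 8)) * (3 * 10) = -180 / 13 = -13.85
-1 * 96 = -96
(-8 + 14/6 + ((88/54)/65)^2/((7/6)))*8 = -325767224/7186725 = -45.33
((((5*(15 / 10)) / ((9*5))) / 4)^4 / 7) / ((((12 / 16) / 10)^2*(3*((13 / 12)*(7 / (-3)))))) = -25 / 2476656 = -0.00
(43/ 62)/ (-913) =-43/ 56606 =-0.00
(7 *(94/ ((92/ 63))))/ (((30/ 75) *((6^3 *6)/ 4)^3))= 11515/ 347680512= 0.00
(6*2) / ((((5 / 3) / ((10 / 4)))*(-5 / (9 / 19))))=-162 / 95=-1.71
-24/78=-4/13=-0.31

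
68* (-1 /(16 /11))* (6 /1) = -561 /2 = -280.50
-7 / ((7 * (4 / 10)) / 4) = -10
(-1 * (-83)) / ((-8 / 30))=-1245 / 4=-311.25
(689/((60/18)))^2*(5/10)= 4272489/200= 21362.44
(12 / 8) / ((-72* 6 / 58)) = -29 / 144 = -0.20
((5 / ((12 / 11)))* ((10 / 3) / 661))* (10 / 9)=1375 / 53541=0.03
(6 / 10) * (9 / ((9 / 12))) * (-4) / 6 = -24 / 5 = -4.80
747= 747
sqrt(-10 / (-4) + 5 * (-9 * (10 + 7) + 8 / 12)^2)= sqrt(4177070) / 6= 340.63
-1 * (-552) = 552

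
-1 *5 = -5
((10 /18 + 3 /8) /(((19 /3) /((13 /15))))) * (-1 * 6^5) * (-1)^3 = 94068 /95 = 990.19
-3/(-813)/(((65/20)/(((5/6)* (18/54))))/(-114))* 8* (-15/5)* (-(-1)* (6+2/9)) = 170240/31707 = 5.37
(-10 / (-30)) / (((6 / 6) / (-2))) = -0.67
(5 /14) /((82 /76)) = 95 /287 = 0.33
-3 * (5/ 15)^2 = -1/ 3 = -0.33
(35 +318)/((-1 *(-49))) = 353/49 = 7.20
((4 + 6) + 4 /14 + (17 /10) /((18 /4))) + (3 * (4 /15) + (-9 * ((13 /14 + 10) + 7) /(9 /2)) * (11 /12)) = -3853 /180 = -21.41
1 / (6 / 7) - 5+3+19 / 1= 109 / 6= 18.17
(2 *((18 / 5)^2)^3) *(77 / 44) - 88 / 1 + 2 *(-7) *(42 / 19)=2226500396 / 296875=7499.79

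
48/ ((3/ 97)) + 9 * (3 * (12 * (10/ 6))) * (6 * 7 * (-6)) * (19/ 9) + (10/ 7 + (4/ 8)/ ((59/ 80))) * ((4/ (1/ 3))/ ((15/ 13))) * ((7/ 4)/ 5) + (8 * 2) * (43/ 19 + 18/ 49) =-78460101358/ 274645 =-285678.24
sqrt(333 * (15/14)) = 3 * sqrt(7770)/14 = 18.89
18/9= 2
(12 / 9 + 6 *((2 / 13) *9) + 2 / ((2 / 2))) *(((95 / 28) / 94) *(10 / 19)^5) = 0.02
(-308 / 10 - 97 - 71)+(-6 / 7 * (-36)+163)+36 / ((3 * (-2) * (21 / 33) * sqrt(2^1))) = -33 * sqrt(2) / 7 - 173 / 35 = -11.61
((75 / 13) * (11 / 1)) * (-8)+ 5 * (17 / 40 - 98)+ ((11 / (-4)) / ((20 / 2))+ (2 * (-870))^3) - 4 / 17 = -5268024996.08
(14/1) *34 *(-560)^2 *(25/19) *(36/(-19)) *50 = -6717312000000/361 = -18607512465.37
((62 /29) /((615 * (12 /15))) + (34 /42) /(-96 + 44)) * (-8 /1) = 9714 /108199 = 0.09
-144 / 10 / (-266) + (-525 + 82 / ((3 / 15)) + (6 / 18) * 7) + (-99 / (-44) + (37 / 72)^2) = -110.10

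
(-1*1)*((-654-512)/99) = 106/9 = 11.78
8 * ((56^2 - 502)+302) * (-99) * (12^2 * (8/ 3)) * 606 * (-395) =213738214440960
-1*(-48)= 48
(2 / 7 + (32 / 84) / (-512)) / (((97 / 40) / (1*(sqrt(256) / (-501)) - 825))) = -791548015 / 8164296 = -96.95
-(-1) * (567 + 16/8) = 569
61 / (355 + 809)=61 / 1164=0.05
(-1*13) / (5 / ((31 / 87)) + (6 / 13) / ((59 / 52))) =-23777 / 26409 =-0.90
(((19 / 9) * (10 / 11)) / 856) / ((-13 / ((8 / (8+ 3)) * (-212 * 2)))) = 80560 / 1514799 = 0.05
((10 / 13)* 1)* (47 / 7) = 470 / 91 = 5.16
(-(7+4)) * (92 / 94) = -10.77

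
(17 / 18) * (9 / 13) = 17 / 26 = 0.65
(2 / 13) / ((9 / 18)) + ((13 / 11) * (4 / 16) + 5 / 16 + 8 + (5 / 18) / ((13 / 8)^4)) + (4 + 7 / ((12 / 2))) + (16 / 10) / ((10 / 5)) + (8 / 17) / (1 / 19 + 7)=3861814124309 / 257645353680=14.99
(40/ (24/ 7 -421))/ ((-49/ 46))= 1840/ 20461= 0.09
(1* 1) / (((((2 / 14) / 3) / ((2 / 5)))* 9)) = 14 / 15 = 0.93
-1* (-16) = 16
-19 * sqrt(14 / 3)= -19 * sqrt(42) / 3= -41.04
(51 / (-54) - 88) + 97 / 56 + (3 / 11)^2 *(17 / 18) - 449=-32696087 / 60984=-536.14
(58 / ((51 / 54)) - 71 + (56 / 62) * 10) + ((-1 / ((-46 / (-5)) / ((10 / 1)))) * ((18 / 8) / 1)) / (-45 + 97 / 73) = -0.50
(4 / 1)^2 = 16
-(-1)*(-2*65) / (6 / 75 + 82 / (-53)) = 86125 / 972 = 88.61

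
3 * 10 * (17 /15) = 34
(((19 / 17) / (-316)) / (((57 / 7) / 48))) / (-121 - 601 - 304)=0.00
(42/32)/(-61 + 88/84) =-441/20144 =-0.02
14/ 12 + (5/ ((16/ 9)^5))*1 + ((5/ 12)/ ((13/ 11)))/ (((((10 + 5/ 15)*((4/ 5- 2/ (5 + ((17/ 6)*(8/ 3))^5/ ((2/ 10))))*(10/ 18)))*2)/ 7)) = 1265877222841432009/ 737292112660267008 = 1.72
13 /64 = 0.20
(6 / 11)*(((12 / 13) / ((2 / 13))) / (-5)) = -36 / 55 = -0.65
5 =5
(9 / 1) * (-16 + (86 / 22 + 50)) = 341.18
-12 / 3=-4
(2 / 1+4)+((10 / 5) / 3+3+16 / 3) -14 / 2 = 8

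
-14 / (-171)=14 / 171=0.08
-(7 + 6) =-13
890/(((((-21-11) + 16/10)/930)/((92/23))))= -2069250/19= -108907.89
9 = 9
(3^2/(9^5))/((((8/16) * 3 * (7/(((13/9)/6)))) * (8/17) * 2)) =221/59521392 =0.00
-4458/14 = -2229/7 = -318.43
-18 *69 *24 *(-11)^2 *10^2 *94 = -33903619200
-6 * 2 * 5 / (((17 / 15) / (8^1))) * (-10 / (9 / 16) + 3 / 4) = 122600 / 17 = 7211.76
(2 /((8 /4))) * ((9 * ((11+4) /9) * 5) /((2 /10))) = 375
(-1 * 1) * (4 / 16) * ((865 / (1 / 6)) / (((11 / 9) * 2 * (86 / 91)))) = -2125305 / 3784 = -561.66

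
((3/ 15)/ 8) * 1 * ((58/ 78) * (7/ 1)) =203/ 1560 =0.13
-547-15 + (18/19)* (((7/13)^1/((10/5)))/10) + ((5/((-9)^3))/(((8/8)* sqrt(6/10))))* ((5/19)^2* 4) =-561.98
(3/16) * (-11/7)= -33/112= -0.29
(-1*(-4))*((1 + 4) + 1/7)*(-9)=-1296/7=-185.14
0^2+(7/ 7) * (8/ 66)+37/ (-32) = -1093/ 1056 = -1.04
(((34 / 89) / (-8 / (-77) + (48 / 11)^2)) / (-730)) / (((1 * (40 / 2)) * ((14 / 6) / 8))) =-6171 / 1316941900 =-0.00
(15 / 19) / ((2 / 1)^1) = 15 / 38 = 0.39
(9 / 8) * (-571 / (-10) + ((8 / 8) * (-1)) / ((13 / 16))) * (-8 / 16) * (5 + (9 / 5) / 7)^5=-430821819270144 / 3413921875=-126195.57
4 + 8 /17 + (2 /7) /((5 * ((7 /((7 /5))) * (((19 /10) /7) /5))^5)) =1820863524 /42093683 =43.26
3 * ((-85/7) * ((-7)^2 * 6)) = -10710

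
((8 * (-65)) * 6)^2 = 9734400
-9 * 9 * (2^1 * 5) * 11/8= -4455/4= -1113.75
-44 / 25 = -1.76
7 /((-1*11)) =-7 /11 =-0.64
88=88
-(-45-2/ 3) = 45.67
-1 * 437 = -437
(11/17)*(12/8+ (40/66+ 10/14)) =1303/714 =1.82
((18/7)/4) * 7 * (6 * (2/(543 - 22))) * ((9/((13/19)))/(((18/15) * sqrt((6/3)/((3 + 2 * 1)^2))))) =4.02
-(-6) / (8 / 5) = 15 / 4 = 3.75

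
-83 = -83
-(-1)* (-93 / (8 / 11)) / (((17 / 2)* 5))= -1023 / 340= -3.01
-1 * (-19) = 19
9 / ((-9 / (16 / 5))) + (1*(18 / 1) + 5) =99 / 5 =19.80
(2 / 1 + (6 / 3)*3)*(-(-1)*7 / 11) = 56 / 11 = 5.09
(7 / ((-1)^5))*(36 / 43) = -252 / 43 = -5.86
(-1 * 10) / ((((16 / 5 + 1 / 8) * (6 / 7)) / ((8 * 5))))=-8000 / 57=-140.35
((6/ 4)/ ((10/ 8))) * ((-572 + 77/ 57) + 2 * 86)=-45446/ 95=-478.38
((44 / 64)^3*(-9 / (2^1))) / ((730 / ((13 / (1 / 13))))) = -2024451 / 5980160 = -0.34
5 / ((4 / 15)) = 75 / 4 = 18.75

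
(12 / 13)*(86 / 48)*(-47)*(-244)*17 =4191554 / 13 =322427.23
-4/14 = -2/7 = -0.29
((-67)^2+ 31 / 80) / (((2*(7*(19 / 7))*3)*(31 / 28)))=838019 / 23560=35.57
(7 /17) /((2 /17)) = 3.50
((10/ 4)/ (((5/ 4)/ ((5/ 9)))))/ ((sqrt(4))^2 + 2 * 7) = 5/ 81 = 0.06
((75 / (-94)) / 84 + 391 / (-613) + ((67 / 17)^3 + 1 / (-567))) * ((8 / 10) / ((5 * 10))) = 5555564789149 / 5732711941500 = 0.97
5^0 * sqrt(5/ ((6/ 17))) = sqrt(510)/ 6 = 3.76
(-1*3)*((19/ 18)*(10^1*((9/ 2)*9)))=-2565/ 2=-1282.50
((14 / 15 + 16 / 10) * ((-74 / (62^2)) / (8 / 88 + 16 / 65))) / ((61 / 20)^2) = -40211600 / 2585361963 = -0.02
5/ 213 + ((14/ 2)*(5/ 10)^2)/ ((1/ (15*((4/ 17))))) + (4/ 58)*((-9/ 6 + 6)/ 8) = 5240989/ 840072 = 6.24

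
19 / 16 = 1.19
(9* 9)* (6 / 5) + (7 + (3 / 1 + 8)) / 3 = 516 / 5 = 103.20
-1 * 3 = -3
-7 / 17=-0.41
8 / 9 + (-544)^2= 2663432 / 9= 295936.89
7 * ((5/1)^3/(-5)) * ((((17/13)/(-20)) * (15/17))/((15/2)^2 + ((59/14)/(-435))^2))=4867813125/27120718378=0.18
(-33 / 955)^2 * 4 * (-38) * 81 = -13407768 / 912025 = -14.70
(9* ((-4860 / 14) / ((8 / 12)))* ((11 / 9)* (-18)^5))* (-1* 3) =-227286686880 / 7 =-32469526697.14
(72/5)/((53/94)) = 6768/265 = 25.54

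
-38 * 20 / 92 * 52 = -9880 / 23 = -429.57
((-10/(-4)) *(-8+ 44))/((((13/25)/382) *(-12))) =-71625/13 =-5509.62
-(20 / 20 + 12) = -13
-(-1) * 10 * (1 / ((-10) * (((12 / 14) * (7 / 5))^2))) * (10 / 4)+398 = 28531 / 72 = 396.26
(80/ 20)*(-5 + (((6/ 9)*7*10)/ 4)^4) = 6000880/ 81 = 74084.94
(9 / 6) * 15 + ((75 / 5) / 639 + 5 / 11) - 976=-4465861 / 4686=-953.02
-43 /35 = -1.23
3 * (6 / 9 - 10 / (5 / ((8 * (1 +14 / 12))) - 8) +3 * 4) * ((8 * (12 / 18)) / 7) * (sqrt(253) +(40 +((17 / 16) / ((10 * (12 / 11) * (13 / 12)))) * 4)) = 268768 * sqrt(253) / 8421 +705079252 / 547365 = 1795.80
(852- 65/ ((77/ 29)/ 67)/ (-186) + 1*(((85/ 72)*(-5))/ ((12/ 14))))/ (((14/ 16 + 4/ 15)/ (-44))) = -8805606830/ 267561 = -32910.65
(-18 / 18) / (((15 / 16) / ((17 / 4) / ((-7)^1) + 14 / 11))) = -164 / 231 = -0.71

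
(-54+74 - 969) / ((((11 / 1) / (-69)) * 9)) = 21827 / 33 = 661.42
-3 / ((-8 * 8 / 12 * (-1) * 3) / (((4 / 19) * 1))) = -3 / 76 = -0.04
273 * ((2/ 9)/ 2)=91/ 3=30.33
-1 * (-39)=39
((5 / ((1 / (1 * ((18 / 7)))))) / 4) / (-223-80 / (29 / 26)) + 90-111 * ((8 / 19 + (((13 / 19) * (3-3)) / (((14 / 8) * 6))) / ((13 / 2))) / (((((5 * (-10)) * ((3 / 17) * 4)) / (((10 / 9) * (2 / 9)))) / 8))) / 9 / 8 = 248677670951 / 2762304930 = 90.03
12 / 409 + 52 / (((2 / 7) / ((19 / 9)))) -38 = 1274552 / 3681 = 346.25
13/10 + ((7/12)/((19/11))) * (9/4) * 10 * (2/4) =7751/1520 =5.10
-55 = -55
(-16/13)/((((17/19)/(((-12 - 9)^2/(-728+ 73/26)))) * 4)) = 7448/35615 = 0.21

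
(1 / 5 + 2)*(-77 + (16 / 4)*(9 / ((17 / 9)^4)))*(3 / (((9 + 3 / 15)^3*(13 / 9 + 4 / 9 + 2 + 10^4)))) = -836314335 / 13308155291672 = -0.00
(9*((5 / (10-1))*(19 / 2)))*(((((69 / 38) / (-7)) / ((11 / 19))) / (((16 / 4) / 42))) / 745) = -3933 / 13112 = -0.30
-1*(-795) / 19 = 795 / 19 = 41.84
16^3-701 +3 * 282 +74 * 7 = 4759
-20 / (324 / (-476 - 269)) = 3725 / 81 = 45.99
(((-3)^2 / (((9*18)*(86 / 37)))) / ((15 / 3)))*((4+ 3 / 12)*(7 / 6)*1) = 4403 / 185760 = 0.02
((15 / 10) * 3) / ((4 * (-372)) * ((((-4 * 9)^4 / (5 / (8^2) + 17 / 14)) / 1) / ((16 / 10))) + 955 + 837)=-1737 / 466529448448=-0.00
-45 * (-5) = 225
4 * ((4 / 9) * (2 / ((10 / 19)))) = 304 / 45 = 6.76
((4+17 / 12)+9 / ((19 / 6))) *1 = 1883 / 228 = 8.26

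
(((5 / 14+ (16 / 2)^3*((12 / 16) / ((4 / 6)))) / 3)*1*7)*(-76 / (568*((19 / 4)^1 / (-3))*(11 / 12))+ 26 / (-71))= -863383 / 2343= -368.49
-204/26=-102/13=-7.85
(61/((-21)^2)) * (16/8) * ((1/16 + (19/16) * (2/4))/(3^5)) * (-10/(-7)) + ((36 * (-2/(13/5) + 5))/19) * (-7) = -3960669145/70584696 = -56.11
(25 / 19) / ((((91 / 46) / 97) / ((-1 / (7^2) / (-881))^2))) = 111550 / 3222099667969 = 0.00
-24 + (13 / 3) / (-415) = -29893 / 1245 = -24.01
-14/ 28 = -0.50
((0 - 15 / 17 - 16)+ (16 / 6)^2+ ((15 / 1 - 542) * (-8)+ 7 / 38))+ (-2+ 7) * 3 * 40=27944485 / 5814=4806.41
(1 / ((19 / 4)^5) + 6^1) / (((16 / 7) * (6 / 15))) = 260008315 / 39617584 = 6.56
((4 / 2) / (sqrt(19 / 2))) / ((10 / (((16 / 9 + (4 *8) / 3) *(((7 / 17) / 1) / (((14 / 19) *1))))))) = 56 *sqrt(38) / 765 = 0.45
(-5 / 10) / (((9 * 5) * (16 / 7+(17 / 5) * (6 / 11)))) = -77 / 28692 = -0.00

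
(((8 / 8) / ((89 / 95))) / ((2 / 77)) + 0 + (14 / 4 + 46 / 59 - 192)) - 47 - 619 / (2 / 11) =-37787507 / 10502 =-3598.12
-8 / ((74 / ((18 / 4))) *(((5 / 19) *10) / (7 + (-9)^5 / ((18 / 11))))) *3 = 37016541 / 1850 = 20008.94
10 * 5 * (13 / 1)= 650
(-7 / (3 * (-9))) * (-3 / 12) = -0.06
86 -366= -280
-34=-34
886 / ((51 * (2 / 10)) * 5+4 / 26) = 11518 / 665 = 17.32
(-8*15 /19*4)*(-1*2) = 960 /19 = 50.53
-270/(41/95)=-25650/41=-625.61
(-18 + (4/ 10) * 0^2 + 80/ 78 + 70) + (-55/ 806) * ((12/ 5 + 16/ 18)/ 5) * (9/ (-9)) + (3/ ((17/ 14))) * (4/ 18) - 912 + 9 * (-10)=-292380952/ 308295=-948.38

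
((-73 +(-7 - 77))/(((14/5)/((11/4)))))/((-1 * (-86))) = -8635/4816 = -1.79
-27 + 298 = 271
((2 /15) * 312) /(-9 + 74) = 16 /25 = 0.64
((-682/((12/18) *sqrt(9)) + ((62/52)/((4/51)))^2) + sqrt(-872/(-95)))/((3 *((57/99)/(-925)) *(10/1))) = 2418994325/411008 - 407 *sqrt(20710)/361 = 5723.27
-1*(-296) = 296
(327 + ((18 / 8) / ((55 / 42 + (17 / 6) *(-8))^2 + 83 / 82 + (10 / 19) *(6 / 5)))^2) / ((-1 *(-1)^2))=-177496381216005816 / 542802348938161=-327.00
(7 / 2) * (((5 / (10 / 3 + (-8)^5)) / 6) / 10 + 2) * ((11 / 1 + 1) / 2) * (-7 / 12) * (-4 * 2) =786351 / 4012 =196.00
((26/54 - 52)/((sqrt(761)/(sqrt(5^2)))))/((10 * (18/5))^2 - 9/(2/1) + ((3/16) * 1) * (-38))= -11128 * sqrt(761)/42224085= -0.01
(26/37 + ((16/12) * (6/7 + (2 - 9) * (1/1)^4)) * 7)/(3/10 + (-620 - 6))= 62860/694527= 0.09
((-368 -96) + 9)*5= -2275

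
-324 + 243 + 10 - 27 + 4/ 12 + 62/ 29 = -8311/ 87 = -95.53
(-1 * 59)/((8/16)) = -118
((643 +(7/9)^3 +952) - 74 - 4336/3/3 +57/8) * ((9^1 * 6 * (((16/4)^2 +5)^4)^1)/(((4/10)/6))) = 659619154845/4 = 164904788711.25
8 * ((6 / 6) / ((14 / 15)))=60 / 7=8.57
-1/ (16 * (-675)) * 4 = 1/ 2700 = 0.00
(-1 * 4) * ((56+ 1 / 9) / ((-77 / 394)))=795880 / 693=1148.46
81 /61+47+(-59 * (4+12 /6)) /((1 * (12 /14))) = -22245 /61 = -364.67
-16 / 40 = -2 / 5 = -0.40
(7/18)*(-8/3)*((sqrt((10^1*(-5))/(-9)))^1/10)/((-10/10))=14*sqrt(2)/81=0.24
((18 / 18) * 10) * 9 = 90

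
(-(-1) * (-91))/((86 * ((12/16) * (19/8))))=-1456/2451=-0.59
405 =405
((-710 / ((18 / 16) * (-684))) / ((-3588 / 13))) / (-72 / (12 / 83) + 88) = 71 / 8707662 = 0.00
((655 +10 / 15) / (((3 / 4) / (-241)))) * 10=-18961880 / 9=-2106875.56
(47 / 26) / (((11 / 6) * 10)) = 141 / 1430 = 0.10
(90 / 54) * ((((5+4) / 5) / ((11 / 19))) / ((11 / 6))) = 342 / 121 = 2.83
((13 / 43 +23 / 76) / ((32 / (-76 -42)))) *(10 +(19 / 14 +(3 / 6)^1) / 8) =-66836439 / 2928128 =-22.83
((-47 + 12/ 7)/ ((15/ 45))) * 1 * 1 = -951/ 7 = -135.86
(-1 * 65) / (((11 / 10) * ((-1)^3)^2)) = -650 / 11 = -59.09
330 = 330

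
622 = 622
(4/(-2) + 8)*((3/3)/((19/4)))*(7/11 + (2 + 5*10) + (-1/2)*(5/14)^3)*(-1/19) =-9528531/2724106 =-3.50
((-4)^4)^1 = 256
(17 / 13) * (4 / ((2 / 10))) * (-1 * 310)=-105400 / 13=-8107.69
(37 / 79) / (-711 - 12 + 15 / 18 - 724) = -222 / 685483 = -0.00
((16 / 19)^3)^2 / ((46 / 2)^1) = 16777216 / 1082055263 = 0.02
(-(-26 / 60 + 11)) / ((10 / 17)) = -5389 / 300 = -17.96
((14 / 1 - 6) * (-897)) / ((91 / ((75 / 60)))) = -690 / 7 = -98.57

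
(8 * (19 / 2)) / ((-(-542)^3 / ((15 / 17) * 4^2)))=2280 / 338342687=0.00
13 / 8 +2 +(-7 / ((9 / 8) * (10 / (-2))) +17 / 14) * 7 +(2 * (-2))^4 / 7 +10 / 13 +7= 2135191 / 32760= 65.18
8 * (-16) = -128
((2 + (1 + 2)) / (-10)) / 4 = -1 / 8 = -0.12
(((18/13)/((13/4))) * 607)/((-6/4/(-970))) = 28261920/169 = 167230.30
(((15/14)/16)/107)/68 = 15/1629824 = 0.00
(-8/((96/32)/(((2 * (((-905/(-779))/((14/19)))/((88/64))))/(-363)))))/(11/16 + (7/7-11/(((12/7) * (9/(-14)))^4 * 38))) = 415886358528/36812718934607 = 0.01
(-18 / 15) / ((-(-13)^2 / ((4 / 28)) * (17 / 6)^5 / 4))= 186624 / 8398454155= 0.00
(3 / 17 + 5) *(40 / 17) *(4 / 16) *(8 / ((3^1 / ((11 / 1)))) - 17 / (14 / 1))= 519640 / 6069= 85.62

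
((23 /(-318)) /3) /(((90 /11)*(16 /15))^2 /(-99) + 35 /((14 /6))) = -30613 /18069714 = -0.00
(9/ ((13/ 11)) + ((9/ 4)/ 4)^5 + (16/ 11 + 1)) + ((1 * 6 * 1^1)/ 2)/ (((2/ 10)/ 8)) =19511957607/ 149946368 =130.13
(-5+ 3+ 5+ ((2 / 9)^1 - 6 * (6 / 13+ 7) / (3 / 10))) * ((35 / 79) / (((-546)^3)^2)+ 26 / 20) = -33201859316217355614499 / 174920525578619795520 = -189.81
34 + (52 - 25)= 61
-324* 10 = -3240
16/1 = 16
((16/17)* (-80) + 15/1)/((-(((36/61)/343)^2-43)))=-1.40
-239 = -239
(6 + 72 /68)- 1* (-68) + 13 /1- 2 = 1463 /17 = 86.06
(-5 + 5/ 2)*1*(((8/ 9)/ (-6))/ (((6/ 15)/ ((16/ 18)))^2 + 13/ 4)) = 4000/ 37287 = 0.11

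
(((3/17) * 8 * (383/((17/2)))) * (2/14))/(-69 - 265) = -0.03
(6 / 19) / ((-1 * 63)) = -2 / 399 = -0.01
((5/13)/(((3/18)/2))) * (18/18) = 60/13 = 4.62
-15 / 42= -5 / 14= -0.36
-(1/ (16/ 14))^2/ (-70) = 7/ 640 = 0.01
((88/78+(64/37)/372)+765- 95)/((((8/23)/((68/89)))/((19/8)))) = 37171974699/10616632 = 3501.30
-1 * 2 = -2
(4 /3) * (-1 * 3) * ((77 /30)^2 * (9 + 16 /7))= -66913 /225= -297.39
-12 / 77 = -0.16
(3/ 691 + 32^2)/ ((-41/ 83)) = -58729721/ 28331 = -2072.98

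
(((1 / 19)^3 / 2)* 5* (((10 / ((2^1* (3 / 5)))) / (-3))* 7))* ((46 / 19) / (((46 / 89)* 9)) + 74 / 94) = -4598125 / 496132047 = -0.01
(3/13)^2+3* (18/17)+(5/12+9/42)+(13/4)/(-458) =425936561/110530056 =3.85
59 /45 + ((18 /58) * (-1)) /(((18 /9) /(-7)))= 6257 /2610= 2.40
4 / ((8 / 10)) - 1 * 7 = -2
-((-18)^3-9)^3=199279038321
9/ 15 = 3/ 5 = 0.60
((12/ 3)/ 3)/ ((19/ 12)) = 16/ 19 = 0.84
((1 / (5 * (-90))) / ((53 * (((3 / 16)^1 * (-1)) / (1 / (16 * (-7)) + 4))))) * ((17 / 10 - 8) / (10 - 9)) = -149 / 26500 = -0.01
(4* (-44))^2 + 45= 31021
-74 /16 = -37 /8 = -4.62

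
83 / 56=1.48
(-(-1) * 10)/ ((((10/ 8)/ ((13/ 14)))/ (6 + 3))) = 468/ 7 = 66.86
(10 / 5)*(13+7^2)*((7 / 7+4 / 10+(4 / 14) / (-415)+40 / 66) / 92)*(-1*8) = -9535352 / 440979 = -21.62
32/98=16/49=0.33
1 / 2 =0.50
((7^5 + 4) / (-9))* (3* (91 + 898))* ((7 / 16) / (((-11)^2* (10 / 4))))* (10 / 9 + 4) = -2676798719 / 65340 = -40967.23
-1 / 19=-0.05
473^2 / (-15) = -223729 / 15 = -14915.27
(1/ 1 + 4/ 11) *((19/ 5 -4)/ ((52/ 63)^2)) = -0.40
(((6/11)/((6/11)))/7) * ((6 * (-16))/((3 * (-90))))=16/315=0.05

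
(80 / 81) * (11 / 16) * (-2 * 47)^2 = 485980 / 81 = 5999.75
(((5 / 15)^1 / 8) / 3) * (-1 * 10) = -5 / 36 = -0.14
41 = 41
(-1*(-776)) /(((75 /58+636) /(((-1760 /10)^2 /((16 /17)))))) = 1481303296 /36963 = 40075.30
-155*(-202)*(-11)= -344410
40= 40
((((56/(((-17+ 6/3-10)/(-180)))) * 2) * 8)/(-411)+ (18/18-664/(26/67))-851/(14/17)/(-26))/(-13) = 420394413/3241420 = 129.69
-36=-36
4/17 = 0.24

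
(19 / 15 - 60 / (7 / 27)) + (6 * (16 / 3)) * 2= -17447 / 105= -166.16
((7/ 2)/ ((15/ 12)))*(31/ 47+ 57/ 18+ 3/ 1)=2695/ 141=19.11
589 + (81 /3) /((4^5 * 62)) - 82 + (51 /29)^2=27235612851 /53393408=510.09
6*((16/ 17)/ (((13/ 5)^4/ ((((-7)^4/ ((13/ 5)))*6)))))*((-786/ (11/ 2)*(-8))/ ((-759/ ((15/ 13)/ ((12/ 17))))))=-22646232000000/ 13433009447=-1685.86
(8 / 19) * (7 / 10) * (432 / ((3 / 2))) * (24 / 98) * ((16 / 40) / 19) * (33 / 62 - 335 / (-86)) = 163178496 / 84212275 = 1.94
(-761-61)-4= -826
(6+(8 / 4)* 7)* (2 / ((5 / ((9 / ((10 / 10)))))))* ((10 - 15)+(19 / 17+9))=368.47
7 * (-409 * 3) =-8589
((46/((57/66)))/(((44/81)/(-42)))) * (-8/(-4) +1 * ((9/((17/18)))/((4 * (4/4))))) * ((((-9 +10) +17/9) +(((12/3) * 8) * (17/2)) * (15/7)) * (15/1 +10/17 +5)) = -1195076805300/5491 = -217642834.69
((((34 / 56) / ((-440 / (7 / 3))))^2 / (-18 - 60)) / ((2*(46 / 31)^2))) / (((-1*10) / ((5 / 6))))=277729 / 110430579916800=0.00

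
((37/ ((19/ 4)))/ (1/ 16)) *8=18944/ 19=997.05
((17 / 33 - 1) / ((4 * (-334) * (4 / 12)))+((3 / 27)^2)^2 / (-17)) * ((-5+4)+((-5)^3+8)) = -26105966 / 204893469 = -0.13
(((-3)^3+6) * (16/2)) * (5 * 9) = -7560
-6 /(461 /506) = -6.59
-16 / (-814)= 8 / 407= 0.02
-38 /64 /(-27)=19 /864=0.02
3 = 3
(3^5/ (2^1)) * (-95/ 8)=-1442.81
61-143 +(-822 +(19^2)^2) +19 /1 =129436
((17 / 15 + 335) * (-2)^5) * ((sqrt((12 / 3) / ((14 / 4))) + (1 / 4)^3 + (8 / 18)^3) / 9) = -322688 * sqrt(14) / 945-2432765 / 19683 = -1401.26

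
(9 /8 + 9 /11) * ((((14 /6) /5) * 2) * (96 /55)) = 9576 /3025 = 3.17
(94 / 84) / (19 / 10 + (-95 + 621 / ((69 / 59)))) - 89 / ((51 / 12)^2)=-130881701 / 26576151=-4.92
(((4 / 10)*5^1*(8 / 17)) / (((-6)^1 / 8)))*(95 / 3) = -6080 / 153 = -39.74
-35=-35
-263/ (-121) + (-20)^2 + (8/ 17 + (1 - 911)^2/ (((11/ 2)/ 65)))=20131939239/ 2057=9787039.01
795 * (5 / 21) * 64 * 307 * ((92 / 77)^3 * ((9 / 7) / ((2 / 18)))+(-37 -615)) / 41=-52602005224902400 / 917174797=-57352213.99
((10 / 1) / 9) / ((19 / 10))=100 / 171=0.58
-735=-735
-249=-249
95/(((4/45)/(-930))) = -1987875/2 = -993937.50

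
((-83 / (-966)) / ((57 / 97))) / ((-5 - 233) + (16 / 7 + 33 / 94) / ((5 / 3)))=-378397 / 611829279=-0.00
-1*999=-999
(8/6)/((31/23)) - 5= -373/93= -4.01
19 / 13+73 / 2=987 / 26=37.96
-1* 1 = -1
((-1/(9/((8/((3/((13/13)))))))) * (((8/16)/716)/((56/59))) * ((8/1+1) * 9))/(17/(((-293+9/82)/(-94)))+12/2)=-0.00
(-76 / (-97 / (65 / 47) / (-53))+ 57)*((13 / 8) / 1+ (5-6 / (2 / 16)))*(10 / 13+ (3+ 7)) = 22671845 / 118534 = 191.27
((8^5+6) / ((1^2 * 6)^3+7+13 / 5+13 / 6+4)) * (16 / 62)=7865760 / 215543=36.49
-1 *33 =-33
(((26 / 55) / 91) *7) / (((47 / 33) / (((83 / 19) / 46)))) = 249 / 102695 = 0.00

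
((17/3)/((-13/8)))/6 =-68/117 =-0.58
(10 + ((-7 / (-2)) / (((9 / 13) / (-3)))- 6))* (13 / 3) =-871 / 18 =-48.39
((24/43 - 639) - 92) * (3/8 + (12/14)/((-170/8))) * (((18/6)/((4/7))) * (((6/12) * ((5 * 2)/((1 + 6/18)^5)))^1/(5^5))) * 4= -36475177473/18713600000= -1.95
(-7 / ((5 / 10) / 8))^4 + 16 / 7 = 1101463568 / 7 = 157351938.29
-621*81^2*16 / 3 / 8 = -2716254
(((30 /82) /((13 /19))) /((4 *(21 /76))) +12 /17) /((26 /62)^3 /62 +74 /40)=1393722481940 /2168711650469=0.64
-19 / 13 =-1.46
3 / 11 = 0.27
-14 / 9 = -1.56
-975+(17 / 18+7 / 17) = -297935 / 306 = -973.64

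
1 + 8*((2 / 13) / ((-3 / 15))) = -67 / 13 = -5.15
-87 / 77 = -1.13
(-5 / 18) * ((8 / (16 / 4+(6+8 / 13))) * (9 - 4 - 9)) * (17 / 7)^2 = 150280 / 30429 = 4.94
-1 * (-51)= 51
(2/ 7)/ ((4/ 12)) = 6/ 7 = 0.86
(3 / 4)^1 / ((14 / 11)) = 33 / 56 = 0.59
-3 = -3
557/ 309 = 1.80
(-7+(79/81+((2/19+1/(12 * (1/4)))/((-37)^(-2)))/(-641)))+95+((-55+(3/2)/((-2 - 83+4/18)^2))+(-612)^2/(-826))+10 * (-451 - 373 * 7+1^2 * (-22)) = -31260.40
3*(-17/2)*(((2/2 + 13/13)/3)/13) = -17/13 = -1.31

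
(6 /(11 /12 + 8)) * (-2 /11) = -144 /1177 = -0.12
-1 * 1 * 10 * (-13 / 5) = 26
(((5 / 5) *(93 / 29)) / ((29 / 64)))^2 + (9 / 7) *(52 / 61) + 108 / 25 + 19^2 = 3144699061171 / 7550224675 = 416.50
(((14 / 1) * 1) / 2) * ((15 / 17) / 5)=21 / 17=1.24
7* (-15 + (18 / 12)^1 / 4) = -102.38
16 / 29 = 0.55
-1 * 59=-59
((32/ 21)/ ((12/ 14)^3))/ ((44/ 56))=2744/ 891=3.08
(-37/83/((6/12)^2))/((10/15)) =-222/83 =-2.67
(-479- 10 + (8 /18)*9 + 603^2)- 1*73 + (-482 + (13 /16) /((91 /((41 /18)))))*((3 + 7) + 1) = 721222435 /2016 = 357749.22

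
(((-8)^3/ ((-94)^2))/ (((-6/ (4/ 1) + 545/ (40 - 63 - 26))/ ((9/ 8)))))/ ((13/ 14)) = 197568/ 35522929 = 0.01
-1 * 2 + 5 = 3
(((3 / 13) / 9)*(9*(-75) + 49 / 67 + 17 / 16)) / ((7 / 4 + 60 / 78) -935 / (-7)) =-1683913 / 13275916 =-0.13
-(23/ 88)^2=-529/ 7744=-0.07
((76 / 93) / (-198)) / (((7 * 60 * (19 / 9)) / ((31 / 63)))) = -0.00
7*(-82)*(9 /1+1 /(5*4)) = -51947 /10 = -5194.70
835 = 835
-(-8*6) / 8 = 6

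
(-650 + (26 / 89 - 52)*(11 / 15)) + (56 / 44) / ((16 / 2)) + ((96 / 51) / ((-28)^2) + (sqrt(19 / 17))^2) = -11199193913 / 16310140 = -686.64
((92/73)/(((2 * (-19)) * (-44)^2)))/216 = -23/290005056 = -0.00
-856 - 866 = -1722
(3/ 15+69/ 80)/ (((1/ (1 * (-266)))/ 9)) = -20349/ 8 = -2543.62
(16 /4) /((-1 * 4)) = -1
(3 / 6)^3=1 / 8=0.12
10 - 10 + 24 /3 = 8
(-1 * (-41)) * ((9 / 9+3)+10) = 574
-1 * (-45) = 45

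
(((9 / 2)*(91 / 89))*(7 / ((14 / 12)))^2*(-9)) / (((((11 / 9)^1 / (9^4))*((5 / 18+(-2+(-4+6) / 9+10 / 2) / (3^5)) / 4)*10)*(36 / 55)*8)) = -951892141473 / 453188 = -2100435.45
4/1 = 4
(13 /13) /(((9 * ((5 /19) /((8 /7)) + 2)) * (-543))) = -0.00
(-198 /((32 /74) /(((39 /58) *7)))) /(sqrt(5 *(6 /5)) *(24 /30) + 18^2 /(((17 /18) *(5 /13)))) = -268514731485 /111128736832 + 481666185 *sqrt(6) /222257473664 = -2.41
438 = 438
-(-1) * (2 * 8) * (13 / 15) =208 / 15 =13.87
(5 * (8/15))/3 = 8/9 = 0.89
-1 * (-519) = 519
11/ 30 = 0.37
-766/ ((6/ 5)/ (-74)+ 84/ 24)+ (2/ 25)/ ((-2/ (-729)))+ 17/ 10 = -12182073/ 64450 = -189.02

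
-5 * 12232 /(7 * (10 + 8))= -30580 /63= -485.40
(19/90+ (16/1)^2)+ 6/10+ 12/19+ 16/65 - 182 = 1682563/22230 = 75.69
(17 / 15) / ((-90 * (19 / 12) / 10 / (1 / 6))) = -34 / 2565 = -0.01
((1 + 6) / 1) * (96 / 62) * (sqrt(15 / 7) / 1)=48 * sqrt(105) / 31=15.87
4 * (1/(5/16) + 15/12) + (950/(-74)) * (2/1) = -1457/185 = -7.88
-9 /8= -1.12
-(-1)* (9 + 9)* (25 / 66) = 75 / 11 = 6.82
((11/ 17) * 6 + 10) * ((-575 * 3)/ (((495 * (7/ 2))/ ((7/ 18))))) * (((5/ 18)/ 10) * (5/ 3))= -33925/ 136323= -0.25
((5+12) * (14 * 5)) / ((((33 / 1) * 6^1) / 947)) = 563465 / 99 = 5691.57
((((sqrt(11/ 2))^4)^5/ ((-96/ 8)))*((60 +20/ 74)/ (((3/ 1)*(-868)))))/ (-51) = -28920228430115/ 30190067712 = -957.94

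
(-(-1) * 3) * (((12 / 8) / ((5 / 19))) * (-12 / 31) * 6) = -6156 / 155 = -39.72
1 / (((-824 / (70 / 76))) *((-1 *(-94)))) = -35 / 2943328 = -0.00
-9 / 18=-1 / 2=-0.50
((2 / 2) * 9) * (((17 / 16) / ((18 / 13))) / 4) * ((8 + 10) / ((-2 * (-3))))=663 / 128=5.18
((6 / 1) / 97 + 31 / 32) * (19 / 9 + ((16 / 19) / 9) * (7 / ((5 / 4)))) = 2402449 / 884640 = 2.72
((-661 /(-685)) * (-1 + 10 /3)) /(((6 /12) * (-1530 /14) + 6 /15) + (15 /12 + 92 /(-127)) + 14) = -16453612 /290237103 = -0.06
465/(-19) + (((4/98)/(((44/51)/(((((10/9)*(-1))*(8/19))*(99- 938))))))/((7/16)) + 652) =144084757/215061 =669.97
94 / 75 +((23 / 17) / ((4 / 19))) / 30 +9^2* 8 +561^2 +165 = 3218461769 / 10200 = 315535.47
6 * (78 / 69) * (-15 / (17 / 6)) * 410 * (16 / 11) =-92102400 / 4301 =-21414.18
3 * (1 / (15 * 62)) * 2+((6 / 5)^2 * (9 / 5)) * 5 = 10049 / 775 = 12.97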